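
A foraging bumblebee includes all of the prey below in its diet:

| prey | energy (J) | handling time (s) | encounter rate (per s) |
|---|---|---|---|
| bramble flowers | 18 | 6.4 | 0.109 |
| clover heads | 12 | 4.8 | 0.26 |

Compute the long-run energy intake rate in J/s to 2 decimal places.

R = Σλ_iE_i / (1 + Σλ_ih_i)
Numerator: 0.109×18 + 0.26×12 = 5.082
Denominator: 1 + 0.109×6.4 + 0.26×4.8 = 2.946
R = 5.082/2.946 = 1.725 J/s

1.73 J/s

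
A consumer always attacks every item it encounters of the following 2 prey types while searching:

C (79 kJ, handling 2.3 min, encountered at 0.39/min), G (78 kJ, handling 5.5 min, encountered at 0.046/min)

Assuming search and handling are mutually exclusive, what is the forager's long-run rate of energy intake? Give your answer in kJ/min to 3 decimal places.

R = Σλ_iE_i / (1 + Σλ_ih_i)
Numerator: 0.39×79 + 0.046×78 = 34.4
Denominator: 1 + 0.39×2.3 + 0.046×5.5 = 2.15
R = 34.4/2.15 = 16 kJ/min

15.999 kJ/min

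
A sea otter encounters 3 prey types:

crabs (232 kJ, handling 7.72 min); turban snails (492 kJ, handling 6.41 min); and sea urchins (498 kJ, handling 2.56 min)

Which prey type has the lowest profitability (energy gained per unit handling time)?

In descending order of E/h:
sea urchins: 498/2.56 = 195 kJ/min
turban snails: 492/6.41 = 76.8 kJ/min
crabs: 232/7.72 = 30.1 kJ/min

crabs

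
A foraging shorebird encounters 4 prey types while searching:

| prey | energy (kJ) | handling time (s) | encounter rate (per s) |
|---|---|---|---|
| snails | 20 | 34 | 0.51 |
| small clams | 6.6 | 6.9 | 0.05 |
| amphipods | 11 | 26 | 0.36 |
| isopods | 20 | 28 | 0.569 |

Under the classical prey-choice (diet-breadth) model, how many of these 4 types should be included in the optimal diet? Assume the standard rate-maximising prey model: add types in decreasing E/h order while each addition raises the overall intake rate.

2

Rank by E/h (kJ/s): small clams 0.957, isopods 0.714, snails 0.588, amphipods 0.423. Include each in turn until the next type's E/h falls below the running intake rate.
Rate on top 1: 0.2454. isopods: 0.714 > 0.2454 → include.
Rate on top 2: 0.6778. snails: 0.588 < 0.6778 → exclude; stop.
Optimal diet: small clams, isopods — 2 of 4 types.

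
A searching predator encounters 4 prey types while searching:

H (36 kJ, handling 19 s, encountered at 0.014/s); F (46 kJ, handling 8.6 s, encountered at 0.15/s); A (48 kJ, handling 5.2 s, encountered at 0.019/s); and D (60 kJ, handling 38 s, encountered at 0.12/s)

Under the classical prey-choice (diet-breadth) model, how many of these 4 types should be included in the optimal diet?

E/h in descending order: A 9.23, F 5.35, H 1.89, D 1.58 kJ/s. The optimal diet is the largest prefix of this list for which every included type satisfies E_i/h_i > R on the types above it.
Rate on top 1: 0.83. F: 5.35 > 0.83 → include.
Rate on top 2: 3.27. H: 1.89 < 3.27 → exclude; stop.
Optimal diet: A, F — 2 of 4 types.

2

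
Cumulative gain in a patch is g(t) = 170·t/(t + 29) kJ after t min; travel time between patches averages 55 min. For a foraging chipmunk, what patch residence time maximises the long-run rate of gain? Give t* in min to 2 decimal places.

By the marginal value theorem, leave when the instantaneous gain rate g'(t) equals the habitat-wide average g(t)/(T + t).
g'(t) = 170·29/(t + 29)². Setting 170·29/(t+29)² = 170t/[(t+29)(55+t)] gives 29(55+t) = t(t+29), so t² = 29×55 = 1595.
t* = √1595 = 39.94 min.

39.94 min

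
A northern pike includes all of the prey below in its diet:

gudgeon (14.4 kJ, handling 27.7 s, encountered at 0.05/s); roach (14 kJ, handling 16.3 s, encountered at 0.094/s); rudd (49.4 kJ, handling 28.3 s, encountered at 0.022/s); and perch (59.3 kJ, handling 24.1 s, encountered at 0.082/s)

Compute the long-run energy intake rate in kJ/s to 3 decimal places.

R = Σλ_iE_i / (1 + Σλ_ih_i)
Numerator: 0.05×14.4 + 0.094×14 + 0.022×49.4 + 0.082×59.3 = 7.985
Denominator: 1 + 0.05×27.7 + 0.094×16.3 + 0.022×28.3 + 0.082×24.1 = 6.516
R = 7.985/6.516 = 1.226 kJ/s

1.226 kJ/s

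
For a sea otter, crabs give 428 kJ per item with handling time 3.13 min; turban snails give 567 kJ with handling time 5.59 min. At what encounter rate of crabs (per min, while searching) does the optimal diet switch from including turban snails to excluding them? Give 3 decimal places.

At the threshold, the rate on crabs alone equals the profitability of turban snails: λ·428/(1 + λ·3.13) = 567/5.59 = 101.4.
Rearranging, λ(428 − 101.4×3.13) = 101.4, so λ = 101.4/110.5 = 0.9178 per min.

0.918 per min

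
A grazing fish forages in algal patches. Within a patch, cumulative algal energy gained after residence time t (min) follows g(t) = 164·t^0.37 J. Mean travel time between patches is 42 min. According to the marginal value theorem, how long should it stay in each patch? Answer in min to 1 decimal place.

24.7 min

Optimal t* satisfies g'(t*) = g(t*)/(T + t*).
g'(t) = 0.37·164·t^-0.63. Setting 0.37·164·t^-0.63 = 164·t^0.37/(42+t) gives 0.37(42+t) = t, so 0.63·t = 0.37×42.
t* = 0.37×42/0.63 = 24.67 min.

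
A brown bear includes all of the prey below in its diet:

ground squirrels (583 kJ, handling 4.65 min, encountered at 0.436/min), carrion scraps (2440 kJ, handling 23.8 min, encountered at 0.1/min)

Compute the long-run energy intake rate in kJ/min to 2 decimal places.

92.13 kJ/min

R = Σλ_iE_i / (1 + Σλ_ih_i)
Numerator: 0.436×583 + 0.1×2440 = 498.2
Denominator: 1 + 0.436×4.65 + 0.1×23.8 = 5.407
R = 498.2/5.407 = 92.13 kJ/min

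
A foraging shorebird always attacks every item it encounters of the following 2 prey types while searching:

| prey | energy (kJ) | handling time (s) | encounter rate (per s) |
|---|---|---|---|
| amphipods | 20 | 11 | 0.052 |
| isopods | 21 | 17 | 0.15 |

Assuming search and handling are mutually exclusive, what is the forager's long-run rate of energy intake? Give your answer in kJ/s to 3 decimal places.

1.016 kJ/s

R = Σλ_iE_i / (1 + Σλ_ih_i)
Numerator: 0.052×20 + 0.15×21 = 4.19
Denominator: 1 + 0.052×11 + 0.15×17 = 4.122
R = 4.19/4.122 = 1.016 kJ/s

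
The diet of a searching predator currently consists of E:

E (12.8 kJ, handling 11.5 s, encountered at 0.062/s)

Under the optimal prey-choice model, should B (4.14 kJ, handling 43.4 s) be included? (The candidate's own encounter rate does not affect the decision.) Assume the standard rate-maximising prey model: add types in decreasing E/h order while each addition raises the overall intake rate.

No

Intake rate on the current diet: R = (0.062×12.8) / (1 + 0.062×11.5) = 0.7936/1.713 = 0.4633 kJ/s.
B: E/h = 4.14/43.4 = 0.09539 kJ/s.
0.09539 < 0.4633, so adding B would lower the average — exclude it.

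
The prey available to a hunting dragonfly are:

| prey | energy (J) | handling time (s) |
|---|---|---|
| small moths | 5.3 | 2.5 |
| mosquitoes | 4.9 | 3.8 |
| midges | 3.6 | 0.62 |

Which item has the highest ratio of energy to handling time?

Profitability E/h (J/s): small moths = 5.3/2.5 = 2.12, mosquitoes = 4.9/3.8 = 1.29, midges = 3.6/0.62 = 5.81.
Ranked: midges > small moths > mosquitoes.

midges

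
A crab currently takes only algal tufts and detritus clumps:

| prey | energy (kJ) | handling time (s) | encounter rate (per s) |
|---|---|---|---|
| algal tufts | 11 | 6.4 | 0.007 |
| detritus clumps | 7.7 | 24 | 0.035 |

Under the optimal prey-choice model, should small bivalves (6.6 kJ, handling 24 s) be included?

Current rate: (0.007×11 + 0.035×7.7)/(1 + 0.007×6.4 + 0.035×24) = 0.1838 kJ/s.
Profitability of small bivalves: 6.6/24 = 0.275 kJ/s.
0.275 > 0.1838, so adding small bivalves raises the average — include it.

Yes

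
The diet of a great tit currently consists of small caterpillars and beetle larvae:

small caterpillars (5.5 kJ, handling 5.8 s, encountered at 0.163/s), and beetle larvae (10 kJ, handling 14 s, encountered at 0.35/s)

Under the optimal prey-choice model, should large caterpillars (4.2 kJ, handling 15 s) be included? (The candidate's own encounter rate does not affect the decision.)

No

On small caterpillars and beetle larvae alone, R = ΣλE/(1+Σλh) = 4.396/6.845 = 0.6423 kJ/s.
large caterpillars: E/h = 4.2/15 = 0.28 kJ/s.
Since 0.28 < R, time spent handling large caterpillars is better spent searching.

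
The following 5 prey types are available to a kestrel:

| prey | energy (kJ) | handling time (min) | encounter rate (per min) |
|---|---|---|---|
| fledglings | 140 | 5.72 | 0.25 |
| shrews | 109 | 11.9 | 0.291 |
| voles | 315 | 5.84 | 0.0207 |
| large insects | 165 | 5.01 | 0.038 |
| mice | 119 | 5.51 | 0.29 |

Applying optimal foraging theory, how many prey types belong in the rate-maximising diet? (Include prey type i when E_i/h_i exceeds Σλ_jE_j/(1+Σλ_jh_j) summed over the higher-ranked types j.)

4

Rank by E/h (kJ/min): voles 53.9, large insects 32.9, fledglings 24.5, mice 21.6, shrews 9.16. Include each in turn until the next type's E/h falls below the running intake rate.
Rate on top 1: 5.817. large insects: 32.9 > 5.817 → include.
Rate on top 2: 9.754. fledglings: 24.5 > 9.754 → include.
Rate on top 3: 17.43. mice: 21.6 > 17.43 → include.
Rate on top 4: 18.97. shrews: 9.16 < 18.97 → exclude; stop.
Optimal diet: voles, large insects, fledglings, mice — 4 of 5 types.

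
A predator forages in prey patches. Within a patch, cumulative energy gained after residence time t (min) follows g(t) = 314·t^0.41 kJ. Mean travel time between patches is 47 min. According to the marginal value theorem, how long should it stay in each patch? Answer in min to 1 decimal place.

Optimal t* satisfies g'(t*) = g(t*)/(T + t*).
g'(t) = 0.41·314·t^-0.59. Setting 0.41·314·t^-0.59 = 314·t^0.41/(47+t) gives 0.41(47+t) = t, so 0.59·t = 0.41×47.
t* = 0.41×47/0.59 = 32.66 min.

32.7 min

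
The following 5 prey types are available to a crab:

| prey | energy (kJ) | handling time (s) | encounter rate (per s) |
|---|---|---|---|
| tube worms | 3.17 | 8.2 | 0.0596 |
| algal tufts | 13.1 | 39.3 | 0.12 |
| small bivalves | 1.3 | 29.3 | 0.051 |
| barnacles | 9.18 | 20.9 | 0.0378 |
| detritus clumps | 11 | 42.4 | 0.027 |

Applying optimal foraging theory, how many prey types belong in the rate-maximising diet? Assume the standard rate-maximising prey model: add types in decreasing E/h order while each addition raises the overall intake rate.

3

E/h in descending order: barnacles 0.439, tube worms 0.387, algal tufts 0.333, detritus clumps 0.259, small bivalves 0.0444 kJ/s. The optimal diet is the largest prefix of this list for which every included type satisfies E_i/h_i > R on the types above it.
Rate on top 1: 0.1939. tube worms: 0.387 > 0.1939 → include.
Rate on top 2: 0.2352. algal tufts: 0.333 > 0.2352 → include.
Rate on top 3: 0.3014. detritus clumps: 0.259 < 0.3014 → exclude; stop.
Optimal diet: barnacles, tube worms, algal tufts — 3 of 5 types.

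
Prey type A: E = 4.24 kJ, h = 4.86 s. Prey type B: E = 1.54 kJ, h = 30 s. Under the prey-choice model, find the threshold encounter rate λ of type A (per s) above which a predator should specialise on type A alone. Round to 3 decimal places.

0.013 per s

The zero-one rule: include type B iff E₂/h₂ > λE₁/(1+λh₁). Equality gives the switch point.
λE₁h₂ = E₂ + λE₂h₁ ⇒ λ = E₂/(E₁h₂ − E₂h₁) = 1.54/(127.2 − 7.484) = 0.01286 per s.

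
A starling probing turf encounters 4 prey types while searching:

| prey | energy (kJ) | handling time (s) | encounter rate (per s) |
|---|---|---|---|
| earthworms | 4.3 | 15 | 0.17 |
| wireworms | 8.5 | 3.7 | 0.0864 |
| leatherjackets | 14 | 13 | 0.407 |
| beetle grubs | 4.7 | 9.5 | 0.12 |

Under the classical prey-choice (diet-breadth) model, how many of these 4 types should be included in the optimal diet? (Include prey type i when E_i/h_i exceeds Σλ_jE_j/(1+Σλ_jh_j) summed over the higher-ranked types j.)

2

Rank by E/h (kJ/s): wireworms 2.3, leatherjackets 1.08, beetle grubs 0.495, earthworms 0.287. Include each in turn until the next type's E/h falls below the running intake rate.
Rate on top 1: 0.5565. leatherjackets: 1.08 > 0.5565 → include.
Rate on top 2: 0.973. beetle grubs: 0.495 < 0.973 → exclude; stop.
Optimal diet: wireworms, leatherjackets — 2 of 4 types.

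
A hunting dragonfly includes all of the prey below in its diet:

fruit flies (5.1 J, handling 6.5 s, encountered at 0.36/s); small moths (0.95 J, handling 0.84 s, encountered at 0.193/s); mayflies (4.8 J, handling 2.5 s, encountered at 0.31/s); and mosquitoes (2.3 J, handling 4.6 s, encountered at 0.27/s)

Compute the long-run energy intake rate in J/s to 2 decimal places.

0.75 J/s

R = (0.36×5.1 + 0.193×0.95 + 0.31×4.8 + 0.27×2.3) / (1 + 0.36×6.5 + 0.193×0.84 + 0.31×2.5 + 0.27×4.6) = 4.128/5.519 = 0.748 J/s.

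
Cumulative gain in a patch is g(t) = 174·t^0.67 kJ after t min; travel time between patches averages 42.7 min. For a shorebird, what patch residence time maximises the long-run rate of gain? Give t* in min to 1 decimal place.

Maximise g(t)/(T+t): set derivative to zero → g'(t)(T+t) = g(t).
g'(t) = 0.67·174·t^-0.33. Setting 0.67·174·t^-0.33 = 174·t^0.67/(42.7+t) gives 0.67(42.7+t) = t, so 0.33·t = 0.67×42.7.
t* = 0.67×42.7/0.33 = 86.69 min.

86.7 min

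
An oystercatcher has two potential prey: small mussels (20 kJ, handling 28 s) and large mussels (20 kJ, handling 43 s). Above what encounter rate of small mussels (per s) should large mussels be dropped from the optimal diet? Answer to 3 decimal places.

Drop large mussels once their profitability E₂/h₂ falls below the rate achievable on small mussels alone: E₂/h₂ = λE₁/(1 + λh₁).
Solve for λ: λE₁h₂ = E₂(1 + λh₁) → λ(E₁h₂ − E₂h₁) = E₂ → λ = E₂/(E₁h₂ − E₂h₁).
λ = 20/(20×43 − 20×28) = 20/300 = 0.06667 per s.

0.067 per s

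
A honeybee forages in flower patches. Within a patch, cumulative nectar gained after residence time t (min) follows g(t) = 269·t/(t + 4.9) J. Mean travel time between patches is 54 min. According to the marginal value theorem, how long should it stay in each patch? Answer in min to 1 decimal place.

Optimal t* satisfies g'(t*) = g(t*)/(T + t*).
g'(t) = 269·4.9/(t + 4.9)². Setting 269·4.9/(t+4.9)² = 269t/[(t+4.9)(54+t)] gives 4.9(54+t) = t(t+4.9), so t² = 4.9×54 = 264.6.
t* = √264.6 = 16.27 min.

16.3 min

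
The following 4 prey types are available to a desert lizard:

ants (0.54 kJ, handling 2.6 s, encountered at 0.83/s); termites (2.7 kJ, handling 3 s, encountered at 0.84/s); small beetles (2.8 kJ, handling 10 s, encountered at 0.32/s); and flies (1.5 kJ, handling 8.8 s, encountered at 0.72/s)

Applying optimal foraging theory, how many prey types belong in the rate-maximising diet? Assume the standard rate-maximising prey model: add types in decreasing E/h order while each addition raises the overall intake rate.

Profitabilities (E/h, kJ/s): termites 0.9, small beetles 0.28, ants 0.208, flies 0.17. Add prey in this order while the next type's profitability exceeds the intake rate on those already taken.
Rate on top 1: 0.6443. small beetles: 0.28 < 0.6443 → exclude; stop.
Optimal diet: termites — 1 of 4 types.

1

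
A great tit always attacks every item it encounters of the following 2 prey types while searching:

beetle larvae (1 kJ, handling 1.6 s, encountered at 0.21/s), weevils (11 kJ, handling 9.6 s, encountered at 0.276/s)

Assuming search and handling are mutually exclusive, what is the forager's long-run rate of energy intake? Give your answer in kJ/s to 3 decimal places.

R = Σλ_iE_i / (1 + Σλ_ih_i)
Numerator: 0.21×1 + 0.276×11 = 3.246
Denominator: 1 + 0.21×1.6 + 0.276×9.6 = 3.986
R = 3.246/3.986 = 0.8144 kJ/s

0.814 kJ/s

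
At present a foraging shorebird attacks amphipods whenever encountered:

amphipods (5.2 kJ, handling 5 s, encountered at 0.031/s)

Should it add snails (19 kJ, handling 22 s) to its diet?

Yes

On amphipods alone, R = ΣλE/(1+Σλh) = 0.1612/1.155 = 0.1396 kJ/s.
Profitability of snails: 19/22 = 0.8636 kJ/s.
Since 0.8636 > R, including snails increases the long-run rate.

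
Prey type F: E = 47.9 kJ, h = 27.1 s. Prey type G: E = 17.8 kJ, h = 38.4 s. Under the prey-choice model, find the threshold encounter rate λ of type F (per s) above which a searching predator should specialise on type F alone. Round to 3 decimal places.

The zero-one rule: include type G iff E₂/h₂ > λE₁/(1+λh₁). Equality gives the switch point.
λE₁h₂ = E₂ + λE₂h₁ ⇒ λ = E₂/(E₁h₂ − E₂h₁) = 17.8/(1839 − 482.4) = 0.01312 per s.

0.013 per s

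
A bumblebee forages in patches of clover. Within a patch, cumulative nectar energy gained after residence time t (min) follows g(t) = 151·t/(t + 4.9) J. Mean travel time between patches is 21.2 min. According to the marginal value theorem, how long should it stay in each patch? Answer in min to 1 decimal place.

Optimal t* satisfies g'(t*) = g(t*)/(T + t*).
g'(t) = 151·4.9/(t + 4.9)². Setting 151·4.9/(t+4.9)² = 151t/[(t+4.9)(21.2+t)] gives 4.9(21.2+t) = t(t+4.9), so t² = 4.9×21.2 = 103.9.
t* = √103.9 = 10.19 min.

10.2 min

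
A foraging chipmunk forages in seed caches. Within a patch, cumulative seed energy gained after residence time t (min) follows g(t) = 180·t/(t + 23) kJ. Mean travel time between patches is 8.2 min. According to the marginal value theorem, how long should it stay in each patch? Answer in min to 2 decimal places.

Optimal t* satisfies g'(t*) = g(t*)/(T + t*).
g'(t) = 180·23/(t + 23)². Setting 180·23/(t+23)² = 180t/[(t+23)(8.2+t)] gives 23(8.2+t) = t(t+23), so t² = 23×8.2 = 188.6.
t* = √188.6 = 13.73 min.

13.73 min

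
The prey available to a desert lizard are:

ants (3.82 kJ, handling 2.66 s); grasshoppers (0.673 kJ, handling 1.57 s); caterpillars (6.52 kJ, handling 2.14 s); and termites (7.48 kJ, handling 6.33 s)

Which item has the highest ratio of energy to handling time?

caterpillars

Profitability E/h (kJ/s): ants = 3.82/2.66 = 1.44, grasshoppers = 0.673/1.57 = 0.429, caterpillars = 6.52/2.14 = 3.05, termites = 7.48/6.33 = 1.18.
Ranked: caterpillars > ants > termites > grasshoppers.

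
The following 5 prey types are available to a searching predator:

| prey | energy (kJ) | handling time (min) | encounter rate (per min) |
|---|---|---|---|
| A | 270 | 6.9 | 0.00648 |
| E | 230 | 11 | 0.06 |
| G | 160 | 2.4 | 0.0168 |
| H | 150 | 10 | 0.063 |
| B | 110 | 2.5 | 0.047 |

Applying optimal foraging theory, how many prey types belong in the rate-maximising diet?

E/h in descending order: G 66.7, B 44, A 39.1, E 20.9, H 15 kJ/min. The optimal diet is the largest prefix of this list for which every included type satisfies E_i/h_i > R on the types above it.
Rate on top 1: 2.584. B: 44 > 2.584 → include.
Rate on top 2: 6.787. A: 39.1 > 6.787 → include.
Rate on top 3: 7.989. E: 20.9 > 7.989 → include.
Rate on top 4: 12.57. H: 15 > 12.57 → include.
Optimal diet: G, B, A, E, H — 5 of 5 types.

5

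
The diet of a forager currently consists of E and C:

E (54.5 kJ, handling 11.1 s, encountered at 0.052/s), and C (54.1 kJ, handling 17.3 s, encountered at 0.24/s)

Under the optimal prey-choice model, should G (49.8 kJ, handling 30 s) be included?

On E and C alone, R = ΣλE/(1+Σλh) = 15.82/5.729 = 2.761 kJ/s.
G: E/h = 49.8/30 = 1.66 kJ/s.
Since 1.66 < R, time spent handling G is better spent searching.

No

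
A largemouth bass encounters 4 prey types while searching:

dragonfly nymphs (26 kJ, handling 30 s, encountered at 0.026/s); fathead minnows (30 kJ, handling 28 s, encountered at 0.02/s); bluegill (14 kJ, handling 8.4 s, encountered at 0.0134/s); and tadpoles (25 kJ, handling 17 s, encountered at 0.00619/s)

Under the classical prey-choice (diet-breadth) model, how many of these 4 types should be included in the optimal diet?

E/h in descending order: bluegill 1.67, tadpoles 1.47, fathead minnows 1.07, dragonfly nymphs 0.867 kJ/s. The optimal diet is the largest prefix of this list for which every included type satisfies E_i/h_i > R on the types above it.
Rate on top 1: 0.1686. tadpoles: 1.47 > 0.1686 → include.
Rate on top 2: 0.2811. fathead minnows: 1.07 > 0.2811 → include.
Rate on top 3: 0.5301. dragonfly nymphs: 0.867 > 0.5301 → include.
Optimal diet: bluegill, tadpoles, fathead minnows, dragonfly nymphs — 4 of 4 types.

4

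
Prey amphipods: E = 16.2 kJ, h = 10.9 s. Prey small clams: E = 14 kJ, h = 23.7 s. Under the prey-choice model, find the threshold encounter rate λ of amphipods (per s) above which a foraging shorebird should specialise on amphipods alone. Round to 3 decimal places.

0.061 per s

At the threshold, the rate on amphipods alone equals the profitability of small clams: λ·16.2/(1 + λ·10.9) = 14/23.7 = 0.5907.
Rearranging, λ(16.2 − 0.5907×10.9) = 0.5907, so λ = 0.5907/9.761 = 0.06052 per s.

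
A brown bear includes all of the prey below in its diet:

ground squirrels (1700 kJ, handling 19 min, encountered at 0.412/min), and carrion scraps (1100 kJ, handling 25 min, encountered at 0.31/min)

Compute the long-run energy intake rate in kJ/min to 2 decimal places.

R = (0.412×1700 + 0.31×1100) / (1 + 0.412×19 + 0.31×25) = 1041/16.58 = 62.82 kJ/min.

62.82 kJ/min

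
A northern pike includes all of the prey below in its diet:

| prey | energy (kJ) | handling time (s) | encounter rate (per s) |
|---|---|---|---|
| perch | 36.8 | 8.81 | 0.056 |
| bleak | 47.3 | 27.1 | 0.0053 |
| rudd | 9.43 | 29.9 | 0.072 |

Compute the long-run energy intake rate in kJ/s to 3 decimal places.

0.789 kJ/s

Energy encountered per unit search time: 0.056×36.8 + 0.0053×47.3 + 0.072×9.43 = 2.99 kJ/s.
Handling time per unit search time: 0.056×8.81 + 0.0053×27.1 + 0.072×29.9 = 2.79.
Rate = 2.99/(1 + 2.79) = 0.7891 kJ/s.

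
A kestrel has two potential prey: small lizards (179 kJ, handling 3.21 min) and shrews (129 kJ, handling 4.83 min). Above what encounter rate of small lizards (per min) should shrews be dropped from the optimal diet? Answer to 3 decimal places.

Drop shrews once their profitability E₂/h₂ falls below the rate achievable on small lizards alone: E₂/h₂ = λE₁/(1 + λh₁).
Solve for λ: λE₁h₂ = E₂(1 + λh₁) → λ(E₁h₂ − E₂h₁) = E₂ → λ = E₂/(E₁h₂ − E₂h₁).
λ = 129/(179×4.83 − 129×3.21) = 129/450.5 = 0.2864 per min.

0.286 per min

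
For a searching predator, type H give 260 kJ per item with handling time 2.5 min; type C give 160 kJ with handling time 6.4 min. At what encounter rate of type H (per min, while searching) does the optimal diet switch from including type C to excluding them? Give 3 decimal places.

0.127 per min

Drop type C once their profitability E₂/h₂ falls below the rate achievable on type H alone: E₂/h₂ = λE₁/(1 + λh₁).
Solve for λ: λE₁h₂ = E₂(1 + λh₁) → λ(E₁h₂ − E₂h₁) = E₂ → λ = E₂/(E₁h₂ − E₂h₁).
λ = 160/(260×6.4 − 160×2.5) = 160/1264 = 0.1266 per min.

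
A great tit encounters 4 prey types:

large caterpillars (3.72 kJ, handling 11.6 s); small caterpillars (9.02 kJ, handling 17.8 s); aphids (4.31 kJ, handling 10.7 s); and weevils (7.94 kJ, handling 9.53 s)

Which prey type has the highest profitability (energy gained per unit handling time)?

weevils

In descending order of E/h:
weevils: 7.94/9.53 = 0.833 kJ/s
small caterpillars: 9.02/17.8 = 0.507 kJ/s
aphids: 4.31/10.7 = 0.403 kJ/s
large caterpillars: 3.72/11.6 = 0.321 kJ/s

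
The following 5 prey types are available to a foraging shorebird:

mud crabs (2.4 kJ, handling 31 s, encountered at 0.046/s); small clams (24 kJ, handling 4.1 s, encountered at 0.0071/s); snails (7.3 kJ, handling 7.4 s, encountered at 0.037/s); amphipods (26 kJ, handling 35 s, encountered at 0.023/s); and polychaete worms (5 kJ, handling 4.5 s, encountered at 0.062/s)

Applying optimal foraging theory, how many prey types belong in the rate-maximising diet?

4

E/h in descending order: small clams 5.85, polychaete worms 1.11, snails 0.986, amphipods 0.743, mud crabs 0.0774 kJ/s. The optimal diet is the largest prefix of this list for which every included type satisfies E_i/h_i > R on the types above it.
Rate on top 1: 0.1656. polychaete worms: 1.11 > 0.1656 → include.
Rate on top 2: 0.3672. snails: 0.986 > 0.3672 → include.
Rate on top 3: 0.4744. amphipods: 0.743 > 0.4744 → include.
Rate on top 4: 0.565. mud crabs: 0.0774 < 0.565 → exclude; stop.
Optimal diet: small clams, polychaete worms, snails, amphipods — 4 of 5 types.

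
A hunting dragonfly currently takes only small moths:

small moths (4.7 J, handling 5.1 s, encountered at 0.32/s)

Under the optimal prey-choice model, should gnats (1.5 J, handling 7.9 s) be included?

Current rate: (0.32×4.7)/(1 + 0.32×5.1) = 0.5714 J/s.
gnats: E/h = 1.5/7.9 = 0.1899 J/s.
0.1899 < 0.5714, so adding gnats would lower the average — exclude it.

No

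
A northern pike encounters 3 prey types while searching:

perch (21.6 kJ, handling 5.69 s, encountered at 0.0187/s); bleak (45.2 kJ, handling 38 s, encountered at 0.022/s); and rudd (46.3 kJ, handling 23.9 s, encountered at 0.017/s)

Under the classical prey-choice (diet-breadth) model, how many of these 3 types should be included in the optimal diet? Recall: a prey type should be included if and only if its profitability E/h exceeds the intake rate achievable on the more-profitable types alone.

Rank by E/h (kJ/s): perch 3.8, rudd 1.94, bleak 1.19. Include each in turn until the next type's E/h falls below the running intake rate.
Rate on top 1: 0.3651. rudd: 1.94 > 0.3651 → include.
Rate on top 2: 0.7873. bleak: 1.19 > 0.7873 → include.
Optimal diet: perch, rudd, bleak — 3 of 3 types.

3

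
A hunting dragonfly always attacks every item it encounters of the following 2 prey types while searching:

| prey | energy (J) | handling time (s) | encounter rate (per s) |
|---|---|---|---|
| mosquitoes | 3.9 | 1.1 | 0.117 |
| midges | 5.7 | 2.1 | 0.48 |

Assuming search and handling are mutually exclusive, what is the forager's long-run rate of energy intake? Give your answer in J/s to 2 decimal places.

R = (0.117×3.9 + 0.48×5.7) / (1 + 0.117×1.1 + 0.48×2.1) = 3.192/2.137 = 1.494 J/s.

1.49 J/s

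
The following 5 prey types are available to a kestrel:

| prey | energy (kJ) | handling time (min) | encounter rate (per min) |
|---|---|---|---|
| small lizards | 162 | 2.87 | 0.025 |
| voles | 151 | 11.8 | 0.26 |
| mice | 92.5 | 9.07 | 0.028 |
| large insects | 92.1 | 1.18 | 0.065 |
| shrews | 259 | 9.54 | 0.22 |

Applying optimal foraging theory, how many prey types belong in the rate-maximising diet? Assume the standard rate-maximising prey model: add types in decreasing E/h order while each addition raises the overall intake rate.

3

Profitabilities (E/h, kJ/min): large insects 78.1, small lizards 56.4, shrews 27.1, voles 12.8, mice 10.2. Add prey in this order while the next type's profitability exceeds the intake rate on those already taken.
Rate on top 1: 5.56. small lizards: 56.4 > 5.56 → include.
Rate on top 2: 8.739. shrews: 27.1 > 8.739 → include.
Rate on top 3: 20.64. voles: 12.8 < 20.64 → exclude; stop.
Optimal diet: large insects, small lizards, shrews — 3 of 5 types.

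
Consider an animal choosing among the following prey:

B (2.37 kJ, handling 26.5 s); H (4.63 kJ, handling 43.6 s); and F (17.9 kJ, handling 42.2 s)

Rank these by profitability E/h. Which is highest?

In descending order of E/h:
F: 17.9/42.2 = 0.424 kJ/s
H: 4.63/43.6 = 0.106 kJ/s
B: 2.37/26.5 = 0.0894 kJ/s

F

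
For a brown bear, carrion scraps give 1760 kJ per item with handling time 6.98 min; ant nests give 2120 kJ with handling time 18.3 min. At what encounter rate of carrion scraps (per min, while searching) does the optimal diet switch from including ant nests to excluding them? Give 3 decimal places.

0.122 per min

At the threshold, the rate on carrion scraps alone equals the profitability of ant nests: λ·1760/(1 + λ·6.98) = 2120/18.3 = 115.8.
Rearranging, λ(1760 − 115.8×6.98) = 115.8, so λ = 115.8/951.4 = 0.1218 per min.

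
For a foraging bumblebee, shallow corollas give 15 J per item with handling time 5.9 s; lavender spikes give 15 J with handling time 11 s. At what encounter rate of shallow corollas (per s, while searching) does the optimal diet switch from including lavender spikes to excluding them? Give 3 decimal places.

0.196 per s

At the threshold, the rate on shallow corollas alone equals the profitability of lavender spikes: λ·15/(1 + λ·5.9) = 15/11 = 1.364.
Rearranging, λ(15 − 1.364×5.9) = 1.364, so λ = 1.364/6.955 = 0.1961 per s.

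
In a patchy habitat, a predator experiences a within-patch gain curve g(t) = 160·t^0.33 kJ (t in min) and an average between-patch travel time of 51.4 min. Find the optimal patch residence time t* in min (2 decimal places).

25.32 min

Maximise g(t)/(T+t): set derivative to zero → g'(t)(T+t) = g(t).
g'(t) = 0.33·160·t^-0.67. Setting 0.33·160·t^-0.67 = 160·t^0.33/(51.4+t) gives 0.33(51.4+t) = t, so 0.67·t = 0.33×51.4.
t* = 0.33×51.4/0.67 = 25.32 min.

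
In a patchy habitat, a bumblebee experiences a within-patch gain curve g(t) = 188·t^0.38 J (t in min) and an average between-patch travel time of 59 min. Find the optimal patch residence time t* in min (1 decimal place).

Optimal t* satisfies g'(t*) = g(t*)/(T + t*).
g'(t) = 0.38·188·t^-0.62. Setting 0.38·188·t^-0.62 = 188·t^0.38/(59+t) gives 0.38(59+t) = t, so 0.62·t = 0.38×59.
t* = 0.38×59/0.62 = 36.16 min.

36.2 min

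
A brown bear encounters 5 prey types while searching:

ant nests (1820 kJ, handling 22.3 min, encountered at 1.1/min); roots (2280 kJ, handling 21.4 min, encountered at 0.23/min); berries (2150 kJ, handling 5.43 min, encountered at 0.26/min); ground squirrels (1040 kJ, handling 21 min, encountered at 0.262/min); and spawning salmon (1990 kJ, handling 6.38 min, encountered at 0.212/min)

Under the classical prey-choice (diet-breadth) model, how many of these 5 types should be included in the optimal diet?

Rank by E/h (kJ/min): berries 396, spawning salmon 312, roots 107, ant nests 81.6, ground squirrels 49.5. Include each in turn until the next type's E/h falls below the running intake rate.
Rate on top 1: 231.8. spawning salmon: 312 > 231.8 → include.
Rate on top 2: 260.6. roots: 107 < 260.6 → exclude; stop.
Optimal diet: berries, spawning salmon — 2 of 5 types.

2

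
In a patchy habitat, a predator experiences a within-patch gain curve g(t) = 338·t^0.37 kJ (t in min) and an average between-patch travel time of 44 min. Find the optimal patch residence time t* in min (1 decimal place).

25.8 min

Maximise g(t)/(T+t): set derivative to zero → g'(t)(T+t) = g(t).
g'(t) = 0.37·338·t^-0.63. Setting 0.37·338·t^-0.63 = 338·t^0.37/(44+t) gives 0.37(44+t) = t, so 0.63·t = 0.37×44.
t* = 0.37×44/0.63 = 25.84 min.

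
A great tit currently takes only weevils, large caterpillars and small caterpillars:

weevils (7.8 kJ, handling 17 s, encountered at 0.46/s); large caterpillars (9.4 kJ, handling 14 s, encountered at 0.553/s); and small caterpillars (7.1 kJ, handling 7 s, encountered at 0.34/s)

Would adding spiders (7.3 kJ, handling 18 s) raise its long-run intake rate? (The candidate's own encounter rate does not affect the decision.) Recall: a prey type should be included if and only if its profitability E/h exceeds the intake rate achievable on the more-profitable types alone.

No

On weevils, large caterpillars and small caterpillars alone, R = ΣλE/(1+Σλh) = 11.2/18.94 = 0.5913 kJ/s.
spiders: E/h = 7.3/18 = 0.4056 kJ/s.
Since 0.4056 < R, time spent handling spiders is better spent searching.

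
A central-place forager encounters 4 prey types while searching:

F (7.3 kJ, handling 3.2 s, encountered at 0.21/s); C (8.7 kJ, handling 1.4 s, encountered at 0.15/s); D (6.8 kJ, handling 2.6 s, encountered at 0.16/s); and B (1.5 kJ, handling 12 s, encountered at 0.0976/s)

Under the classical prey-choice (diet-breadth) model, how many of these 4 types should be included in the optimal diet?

3

Rank by E/h (kJ/s): C 6.21, D 2.62, F 2.28, B 0.125. Include each in turn until the next type's E/h falls below the running intake rate.
Rate on top 1: 1.079. D: 2.62 > 1.079 → include.
Rate on top 2: 1.472. F: 2.28 > 1.472 → include.
Rate on top 3: 1.708. B: 0.125 < 1.708 → exclude; stop.
Optimal diet: C, D, F — 3 of 4 types.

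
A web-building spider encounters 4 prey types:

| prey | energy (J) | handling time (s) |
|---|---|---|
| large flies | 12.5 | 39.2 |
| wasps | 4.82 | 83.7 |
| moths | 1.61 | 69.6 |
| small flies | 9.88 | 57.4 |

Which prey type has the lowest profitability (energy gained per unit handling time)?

moths

Profitability E/h (J/s): large flies = 12.5/39.2 = 0.319, wasps = 4.82/83.7 = 0.0576, moths = 1.61/69.6 = 0.0231, small flies = 9.88/57.4 = 0.172.
Ranked: large flies > small flies > wasps > moths.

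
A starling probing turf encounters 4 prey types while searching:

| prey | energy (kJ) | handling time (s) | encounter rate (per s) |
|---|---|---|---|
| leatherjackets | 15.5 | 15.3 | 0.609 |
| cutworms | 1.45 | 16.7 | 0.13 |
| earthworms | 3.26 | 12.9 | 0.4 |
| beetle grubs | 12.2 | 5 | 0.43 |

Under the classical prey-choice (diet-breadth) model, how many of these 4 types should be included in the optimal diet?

1

Rank by E/h (kJ/s): beetle grubs 2.44, leatherjackets 1.01, earthworms 0.253, cutworms 0.0868. Include each in turn until the next type's E/h falls below the running intake rate.
Rate on top 1: 1.665. leatherjackets: 1.01 < 1.665 → exclude; stop.
Optimal diet: beetle grubs — 1 of 4 types.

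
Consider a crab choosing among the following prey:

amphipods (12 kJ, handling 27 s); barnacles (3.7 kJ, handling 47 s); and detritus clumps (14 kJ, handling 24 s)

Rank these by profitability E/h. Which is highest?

In descending order of E/h:
detritus clumps: 14/24 = 0.583 kJ/s
amphipods: 12/27 = 0.444 kJ/s
barnacles: 3.7/47 = 0.0787 kJ/s

detritus clumps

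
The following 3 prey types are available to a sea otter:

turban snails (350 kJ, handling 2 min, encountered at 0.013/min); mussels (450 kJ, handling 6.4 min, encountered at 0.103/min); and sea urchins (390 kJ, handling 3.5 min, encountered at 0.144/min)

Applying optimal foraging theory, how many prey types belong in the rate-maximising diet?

3

Profitabilities (E/h, kJ/min): turban snails 175, sea urchins 111, mussels 70.3. Add prey in this order while the next type's profitability exceeds the intake rate on those already taken.
Rate on top 1: 4.435. sea urchins: 111 > 4.435 → include.
Rate on top 2: 39.68. mussels: 70.3 > 39.68 → include.
Optimal diet: turban snails, sea urchins, mussels — 3 of 3 types.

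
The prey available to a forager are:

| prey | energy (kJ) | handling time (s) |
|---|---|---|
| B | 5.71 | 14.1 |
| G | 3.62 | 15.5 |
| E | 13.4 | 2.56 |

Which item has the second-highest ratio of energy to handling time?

B

Profitability E/h (kJ/s): B = 5.71/14.1 = 0.405, G = 3.62/15.5 = 0.234, E = 13.4/2.56 = 5.23.
Ranked: E > B > G.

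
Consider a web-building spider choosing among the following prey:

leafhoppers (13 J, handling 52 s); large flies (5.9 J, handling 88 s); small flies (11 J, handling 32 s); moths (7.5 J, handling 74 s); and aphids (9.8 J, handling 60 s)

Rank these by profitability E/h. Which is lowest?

Profitability E/h (J/s): leafhoppers = 13/52 = 0.25, large flies = 5.9/88 = 0.067, small flies = 11/32 = 0.344, moths = 7.5/74 = 0.101, aphids = 9.8/60 = 0.163.
Ranked: small flies > leafhoppers > aphids > moths > large flies.

large flies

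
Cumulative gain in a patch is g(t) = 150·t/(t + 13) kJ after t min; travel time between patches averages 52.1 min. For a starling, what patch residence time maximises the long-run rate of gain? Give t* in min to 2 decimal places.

26.02 min

Optimal t* satisfies g'(t*) = g(t*)/(T + t*).
g'(t) = 150·13/(t + 13)². Setting 150·13/(t+13)² = 150t/[(t+13)(52.1+t)] gives 13(52.1+t) = t(t+13), so t² = 13×52.1 = 677.3.
t* = √677.3 = 26.02 min.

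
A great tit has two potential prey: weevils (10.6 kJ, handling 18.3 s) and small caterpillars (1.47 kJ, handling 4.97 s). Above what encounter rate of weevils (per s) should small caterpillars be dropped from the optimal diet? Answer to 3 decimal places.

0.057 per s

At the threshold, the rate on weevils alone equals the profitability of small caterpillars: λ·10.6/(1 + λ·18.3) = 1.47/4.97 = 0.2958.
Rearranging, λ(10.6 − 0.2958×18.3) = 0.2958, so λ = 0.2958/5.187 = 0.05702 per s.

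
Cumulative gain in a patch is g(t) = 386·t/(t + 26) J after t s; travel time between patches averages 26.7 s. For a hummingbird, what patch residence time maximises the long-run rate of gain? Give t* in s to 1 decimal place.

26.3 s

By the marginal value theorem, leave when the instantaneous gain rate g'(t) equals the habitat-wide average g(t)/(T + t).
g'(t) = 386·26/(t + 26)². Setting 386·26/(t+26)² = 386t/[(t+26)(26.7+t)] gives 26(26.7+t) = t(t+26), so t² = 26×26.7 = 694.2.
t* = √694.2 = 26.35 s.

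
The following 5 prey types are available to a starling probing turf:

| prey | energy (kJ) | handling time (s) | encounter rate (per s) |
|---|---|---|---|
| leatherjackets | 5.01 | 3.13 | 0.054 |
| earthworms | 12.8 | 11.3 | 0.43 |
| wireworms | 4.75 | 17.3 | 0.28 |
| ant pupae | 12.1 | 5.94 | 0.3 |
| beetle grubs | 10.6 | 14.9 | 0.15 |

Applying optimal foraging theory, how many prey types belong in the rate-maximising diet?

Rank by E/h (kJ/s): ant pupae 2.04, leatherjackets 1.6, earthworms 1.13, beetle grubs 0.711, wireworms 0.275. Include each in turn until the next type's E/h falls below the running intake rate.
Rate on top 1: 1.305. leatherjackets: 1.6 > 1.305 → include.
Rate on top 2: 1.322. earthworms: 1.13 < 1.322 → exclude; stop.
Optimal diet: ant pupae, leatherjackets — 2 of 5 types.

2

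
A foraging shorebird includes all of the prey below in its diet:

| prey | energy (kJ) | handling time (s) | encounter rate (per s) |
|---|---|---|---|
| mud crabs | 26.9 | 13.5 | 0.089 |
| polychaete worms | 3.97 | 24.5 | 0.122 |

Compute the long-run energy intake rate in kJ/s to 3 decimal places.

0.555 kJ/s

R = (0.089×26.9 + 0.122×3.97) / (1 + 0.089×13.5 + 0.122×24.5) = 2.878/5.191 = 0.5546 kJ/s.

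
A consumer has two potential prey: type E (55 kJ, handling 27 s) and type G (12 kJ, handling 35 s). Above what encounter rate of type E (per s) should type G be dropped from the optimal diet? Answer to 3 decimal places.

The zero-one rule: include type G iff E₂/h₂ > λE₁/(1+λh₁). Equality gives the switch point.
λE₁h₂ = E₂ + λE₂h₁ ⇒ λ = E₂/(E₁h₂ − E₂h₁) = 12/(1925 − 324) = 0.007495 per s.

0.007 per s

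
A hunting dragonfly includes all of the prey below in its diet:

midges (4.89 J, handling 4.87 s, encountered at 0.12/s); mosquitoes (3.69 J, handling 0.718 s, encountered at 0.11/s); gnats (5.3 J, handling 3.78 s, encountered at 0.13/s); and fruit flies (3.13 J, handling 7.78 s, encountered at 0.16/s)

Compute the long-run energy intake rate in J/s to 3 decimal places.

R = Σλ_iE_i / (1 + Σλ_ih_i)
Numerator: 0.12×4.89 + 0.11×3.69 + 0.13×5.3 + 0.16×3.13 = 2.183
Denominator: 1 + 0.12×4.87 + 0.11×0.718 + 0.13×3.78 + 0.16×7.78 = 3.4
R = 2.183/3.4 = 0.642 J/s

0.642 J/s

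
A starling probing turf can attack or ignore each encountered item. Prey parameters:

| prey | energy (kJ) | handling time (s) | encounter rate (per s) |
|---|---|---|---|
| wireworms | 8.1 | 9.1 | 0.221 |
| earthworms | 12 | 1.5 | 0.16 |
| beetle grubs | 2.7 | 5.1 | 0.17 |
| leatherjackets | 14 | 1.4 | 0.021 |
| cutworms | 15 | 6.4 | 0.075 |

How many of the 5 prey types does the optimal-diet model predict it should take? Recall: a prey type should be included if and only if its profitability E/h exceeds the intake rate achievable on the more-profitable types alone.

Rank by E/h (kJ/s): leatherjackets 10, earthworms 8, cutworms 2.34, wireworms 0.89, beetle grubs 0.529. Include each in turn until the next type's E/h falls below the running intake rate.
Rate on top 1: 0.2856. earthworms: 8 > 0.2856 → include.
Rate on top 2: 1.744. cutworms: 2.34 > 1.744 → include.
Rate on top 3: 1.909. wireworms: 0.89 < 1.909 → exclude; stop.
Optimal diet: leatherjackets, earthworms, cutworms — 3 of 5 types.

3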